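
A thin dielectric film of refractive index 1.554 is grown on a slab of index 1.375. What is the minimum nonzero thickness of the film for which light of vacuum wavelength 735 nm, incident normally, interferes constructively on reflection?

118 nm

At the upper boundary (n = 1.0 to n = 1.554) the reflected ray undergoes a half-wave phase shift.
Ray reflecting at the bottom interface goes from n = 1.554 toward n = 1.375: no phase shift.
The two reflections differ by half a wavelength.
With one net inversion, constructive interference in reflection requires 2 n t = (m + ½) λ.
Minimum at m = 0: t = λ / (4 n) = 735 / (4 × 1.554) = 118 nm.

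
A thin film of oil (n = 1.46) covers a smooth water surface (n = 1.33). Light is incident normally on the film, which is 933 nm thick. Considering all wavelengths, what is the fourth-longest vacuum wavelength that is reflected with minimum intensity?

Top surface (1.0 → 1.46): reflection off a higher-index medium gives a half-wave phase shift.
Ray reflecting at the bottom interface goes from n = 1.46 toward n = 1.33: no phase shift.
The two reflections differ by half a wavelength.
For dark reflection here: 2 n t = m λ.
λ = 2 n t / m. The fourth-longest wavelength is m = 4: λ = 2 × 1.46 × 933 / 4.00 = 681 nm.

681 nm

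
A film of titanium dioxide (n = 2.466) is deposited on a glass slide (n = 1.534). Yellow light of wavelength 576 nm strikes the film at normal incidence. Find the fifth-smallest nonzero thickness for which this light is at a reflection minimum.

584 nm

At the upper boundary (n = 1.0 to n = 2.466) the reflected ray undergoes a half-wave phase shift.
Ray reflecting at the bottom interface goes from n = 2.466 toward n = 1.534: no phase shift.
The two reflections differ by half a wavelength.
So the condition for destructive reflection is 2 n t = m λ.
The fifth-smallest nonzero thickness corresponds to m = 5: t = m λ / (2 n) = 5.00 × 576 / (2 × 2.466) = 584 nm.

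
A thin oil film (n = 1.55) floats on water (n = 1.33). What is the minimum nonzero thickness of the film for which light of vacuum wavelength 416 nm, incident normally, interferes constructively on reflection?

Top surface (1.0 → 1.55): reflection off a higher-index medium gives a half-wave phase shift.
Ray reflecting at the bottom interface goes from n = 1.55 toward n = 1.33: no phase shift.
The two reflections differ by half a wavelength.
So the condition for constructive reflection is 2 n t = (m + ½) λ.
Minimum at m = 0: t = λ / (4 n) = 416 / (4 × 1.55) = 67.1 nm.

67.1 nm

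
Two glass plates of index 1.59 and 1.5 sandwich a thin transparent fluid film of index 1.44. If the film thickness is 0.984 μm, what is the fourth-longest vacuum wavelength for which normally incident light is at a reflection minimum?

708 nm

Top surface (1.59 → 1.44): reflection off a lower-index medium gives no phase shift.
Bottom surface (1.44 → 1.5): reflection off a higher-index medium gives a half-wave phase shift.
Net: one phase inversion between the two reflected rays.
For minimum reflection here: 2 n t = m λ.
λ = 2 n t / m. The fourth-longest wavelength is m = 4: λ = 2 × 1.44 × 984 / 4.00 = 708 nm.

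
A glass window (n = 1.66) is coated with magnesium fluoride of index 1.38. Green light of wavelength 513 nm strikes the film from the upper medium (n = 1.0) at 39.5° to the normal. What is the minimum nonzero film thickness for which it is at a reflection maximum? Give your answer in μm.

0.209 μm

Ray reflecting at the top interface goes from n = 1.0 toward n = 1.38: a half-wave phase shift.
Ray reflecting at the bottom interface goes from n = 1.38 toward n = 1.66: a half-wave phase shift.
The two reflections carry the same phase change, so no net offset.
For maximum reflection here: 2 n t cos θ_r = m λ.
Snell's law: 1.0 sin 39.5° = 1.38 sin θ_r → sin θ_r = 0.461, cos θ_r = 0.887.
Minimum nonzero at m = 1: t = λ / (2 n cos θ_r) = 513 / (2 × 1.38 × 0.887) = 209 nm.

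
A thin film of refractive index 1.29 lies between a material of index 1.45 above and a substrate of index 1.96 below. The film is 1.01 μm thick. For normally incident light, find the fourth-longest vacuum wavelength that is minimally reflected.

651 nm

Top surface (1.45 → 1.29): reflection off a lower-index medium gives no phase shift.
At the lower boundary (n = 1.29 to n = 1.96) the reflected ray undergoes a half-wave phase shift.
Exactly one π shift → a net half-wave offset.
For minimum reflection here: 2 n t = m λ.
λ = 2 n t / m. The fourth-longest wavelength is m = 4: λ = 2 × 1.29 × 1010 / 4.00 = 651 nm.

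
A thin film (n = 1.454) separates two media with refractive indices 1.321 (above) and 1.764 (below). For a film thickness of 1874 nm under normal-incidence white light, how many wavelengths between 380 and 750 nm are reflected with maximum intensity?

Top surface (1.321 → 1.454): reflection off a higher-index medium gives a half-wave phase shift.
At the lower boundary (n = 1.454 to n = 1.764) the reflected ray undergoes a half-wave phase shift.
Zero or two π shifts → no net half-wave offset.
With no net inversion, constructive interference in reflection requires 2 n t = m λ.
λ = 2 n t / m = 5450 / m nm.
m=7: 779 nm (IR); m=8: 681 nm (visible); m=9: 606 nm (visible); m=10: 545 nm (visible); m=11: 495 nm (visible); m=12: 454 nm (visible); m=13: 419 nm (visible); m=14: 389 nm (visible); m=15: 363 nm (UV).

7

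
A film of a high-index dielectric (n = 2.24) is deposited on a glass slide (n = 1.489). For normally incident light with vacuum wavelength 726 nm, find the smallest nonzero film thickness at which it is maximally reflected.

Ray reflecting at the top interface goes from n = 1.0 toward n = 2.24: a half-wave phase shift.
Bottom surface (2.24 → 1.489): reflection off a lower-index medium gives no phase shift.
Exactly one π shift → a net half-wave offset.
So the condition for constructive reflection is 2 n t = (m + ½) λ.
Minimum at m = 0: t = λ / (4 n) = 726 / (4 × 2.24) = 81.0 nm.

81.0 nm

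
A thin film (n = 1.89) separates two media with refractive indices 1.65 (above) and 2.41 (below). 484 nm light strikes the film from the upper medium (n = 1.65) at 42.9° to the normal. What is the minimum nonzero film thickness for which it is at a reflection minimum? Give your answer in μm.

Top surface (1.65 → 1.89): reflection off a higher-index medium gives a half-wave phase shift.
Bottom surface (1.89 → 2.41): reflection off a higher-index medium gives a half-wave phase shift.
The two reflections carry the same phase change, so no net offset.
With no net inversion, destructive interference in reflection requires 2 n t cos θ_r = (m + ½) λ.
Snell's law: 1.65 sin 42.9° = 1.89 sin θ_r → sin θ_r = 0.594, cos θ_r = 0.804.
Minimum at m = 0: t = λ / (4 n cos θ_r) = 484 / (4 × 1.89 × 0.804) = 79.6 nm.

0.0796 μm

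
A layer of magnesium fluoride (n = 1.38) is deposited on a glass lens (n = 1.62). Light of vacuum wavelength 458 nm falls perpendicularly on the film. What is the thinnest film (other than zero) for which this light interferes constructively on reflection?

Top surface (1.0 → 1.38): reflection off a higher-index medium gives a half-wave phase shift.
Bottom surface (1.38 → 1.62): reflection off a higher-index medium gives a half-wave phase shift.
Zero or two π shifts → no net half-wave offset.
For bright reflection here: 2 n t = m λ.
Minimum nonzero at m = 1: t = λ / (2 n) = 458 / (2 × 1.38) = 166 nm.

166 nm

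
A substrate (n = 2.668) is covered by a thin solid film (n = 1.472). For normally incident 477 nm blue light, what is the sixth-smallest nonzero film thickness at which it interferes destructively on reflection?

Ray reflecting at the top interface goes from n = 1.0 toward n = 1.472: a half-wave phase shift.
At the lower boundary (n = 1.472 to n = 2.668) the reflected ray undergoes a half-wave phase shift.
Zero or two π shifts → no net half-wave offset.
For weak reflection here: 2 n t = (m + ½) λ.
The sixth-smallest nonzero thickness corresponds to m = 5: t = (m + ½) λ / (2 n) = 5.50 × 477 / (2 × 1.472) = 891 nm.

891 nm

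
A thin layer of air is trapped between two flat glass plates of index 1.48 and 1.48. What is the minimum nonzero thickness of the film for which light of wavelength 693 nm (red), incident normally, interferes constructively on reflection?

Top surface (1.48 → 1.0): reflection off a lower-index medium gives no phase shift.
Ray reflecting at the bottom interface goes from n = 1.0 toward n = 1.48: a half-wave phase shift.
The two reflections differ by half a wavelength.
With one net inversion, constructive interference in reflection requires 2 n t = (m + ½) λ.
Minimum at m = 0: t = λ / (4 n) = 693 / (4 × 1.0) = 173 nm.

173 nm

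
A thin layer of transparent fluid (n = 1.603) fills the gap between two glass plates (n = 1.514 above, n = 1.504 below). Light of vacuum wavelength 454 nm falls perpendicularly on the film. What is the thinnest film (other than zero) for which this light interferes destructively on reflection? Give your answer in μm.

Ray reflecting at the top interface goes from n = 1.514 toward n = 1.603: a half-wave phase shift.
Ray reflecting at the bottom interface goes from n = 1.603 toward n = 1.504: no phase shift.
Exactly one π shift → a net half-wave offset.
With one net inversion, destructive interference in reflection requires 2 n t = m λ.
Minimum nonzero at m = 1: t = λ / (2 n) = 454 / (2 × 1.603) = 142 nm.

0.142 μm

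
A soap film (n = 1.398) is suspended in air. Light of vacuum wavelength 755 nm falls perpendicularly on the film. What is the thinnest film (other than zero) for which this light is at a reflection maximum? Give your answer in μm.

Ray reflecting at the top interface goes from n = 1.0 toward n = 1.398: a half-wave phase shift.
At the lower boundary (n = 1.398 to n = 1.0) the reflected ray undergoes no phase shift.
Exactly one π shift → a net half-wave offset.
For strong reflection here: 2 n t = (m + ½) λ.
Minimum at m = 0: t = λ / (4 n) = 755 / (4 × 1.398) = 135 nm.

0.135 μm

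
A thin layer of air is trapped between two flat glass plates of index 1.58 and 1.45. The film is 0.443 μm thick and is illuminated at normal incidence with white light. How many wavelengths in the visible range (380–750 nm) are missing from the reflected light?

1

At the upper boundary (n = 1.58 to n = 1.0) the reflected ray undergoes no phase shift.
Bottom surface (1.0 → 1.45): reflection off a higher-index medium gives a half-wave phase shift.
Exactly one π shift → a net half-wave offset.
With one net inversion, destructive interference in reflection requires 2 n t = m λ.
λ = 2 n t / m = 886 / m nm.
m=1: 886 nm (IR); m=2: 443 nm (visible); m=3: 295 nm (UV).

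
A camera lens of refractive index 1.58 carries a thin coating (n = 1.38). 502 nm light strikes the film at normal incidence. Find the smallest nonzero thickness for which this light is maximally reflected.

Top surface (1.0 → 1.38): reflection off a higher-index medium gives a half-wave phase shift.
At the lower boundary (n = 1.38 to n = 1.58) the reflected ray undergoes a half-wave phase shift.
The two reflections carry the same phase change, so no net offset.
With no net inversion, constructive interference in reflection requires 2 n t = m λ.
The smallest nonzero thickness corresponds to m = 1: t = m λ / (2 n) = 1.00 × 502 / (2 × 1.38) = 182 nm.

182 nm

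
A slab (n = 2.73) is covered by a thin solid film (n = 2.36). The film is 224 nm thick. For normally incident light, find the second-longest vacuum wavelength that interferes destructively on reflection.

705 nm

Ray reflecting at the top interface goes from n = 1.0 toward n = 2.36: a half-wave phase shift.
Ray reflecting at the bottom interface goes from n = 2.36 toward n = 2.73: a half-wave phase shift.
Net: no relative phase inversion (both shifts match).
So the condition for destructive reflection is 2 n t = (m + ½) λ.
λ = 2 n t / (m + ½). The second-longest wavelength is m = 1: λ = 2 × 2.36 × 224 / 1.50 = 705 nm.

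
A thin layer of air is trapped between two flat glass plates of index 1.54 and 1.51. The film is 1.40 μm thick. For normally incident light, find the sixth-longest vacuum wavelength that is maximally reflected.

At the upper boundary (n = 1.54 to n = 1.0) the reflected ray undergoes no phase shift.
Bottom surface (1.0 → 1.51): reflection off a higher-index medium gives a half-wave phase shift.
The two reflections differ by half a wavelength.
So the condition for constructive reflection is 2 n t = (m + ½) λ.
λ = 2 n t / (m + ½). The sixth-longest wavelength is m = 5: λ = 2 × 1.0 × 1400 / 5.50 = 509 nm.

509 nm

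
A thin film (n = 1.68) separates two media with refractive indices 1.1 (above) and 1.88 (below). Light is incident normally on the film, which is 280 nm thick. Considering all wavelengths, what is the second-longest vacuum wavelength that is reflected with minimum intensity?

Top surface (1.1 → 1.68): reflection off a higher-index medium gives a half-wave phase shift.
Ray reflecting at the bottom interface goes from n = 1.68 toward n = 1.88: a half-wave phase shift.
Zero or two π shifts → no net half-wave offset.
With no net inversion, destructive interference in reflection requires 2 n t = (m + ½) λ.
λ = 2 n t / (m + ½). The second-longest wavelength is m = 1: λ = 2 × 1.68 × 280 / 1.50 = 627 nm.

627 nm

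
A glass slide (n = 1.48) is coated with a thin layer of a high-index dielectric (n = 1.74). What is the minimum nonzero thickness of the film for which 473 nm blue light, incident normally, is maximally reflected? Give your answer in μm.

0.0680 μm

At the upper boundary (n = 1.0 to n = 1.74) the reflected ray undergoes a half-wave phase shift.
Bottom surface (1.74 → 1.48): reflection off a lower-index medium gives no phase shift.
Exactly one π shift → a net half-wave offset.
So the condition for constructive reflection is 2 n t = (m + ½) λ.
Minimum at m = 0: t = λ / (4 n) = 473 / (4 × 1.74) = 68.0 nm.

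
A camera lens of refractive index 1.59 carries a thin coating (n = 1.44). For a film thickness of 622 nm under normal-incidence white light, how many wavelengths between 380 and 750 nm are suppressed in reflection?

Ray reflecting at the top interface goes from n = 1.0 toward n = 1.44: a half-wave phase shift.
Bottom surface (1.44 → 1.59): reflection off a higher-index medium gives a half-wave phase shift.
The two reflections carry the same phase change, so no net offset.
So the condition for destructive reflection is 2 n t = (m + ½) λ.
λ = 2 n t / (m + ½) = 1791 / (m + ½) nm.
m=1: 1194 nm (IR); m=2: 717 nm (visible); m=3: 512 nm (visible); m=4: 398 nm (visible); m=5: 326 nm (UV).

3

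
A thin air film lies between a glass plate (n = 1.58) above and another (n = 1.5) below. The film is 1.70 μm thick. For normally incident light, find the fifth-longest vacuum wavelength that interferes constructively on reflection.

Ray reflecting at the top interface goes from n = 1.58 toward n = 1.0: no phase shift.
Bottom surface (1.0 → 1.5): reflection off a higher-index medium gives a half-wave phase shift.
Net: one phase inversion between the two reflected rays.
With one net inversion, constructive interference in reflection requires 2 n t = (m + ½) λ.
λ = 2 n t / (m + ½). The fifth-longest wavelength is m = 4: λ = 2 × 1.0 × 1700 / 4.50 = 756 nm.

756 nm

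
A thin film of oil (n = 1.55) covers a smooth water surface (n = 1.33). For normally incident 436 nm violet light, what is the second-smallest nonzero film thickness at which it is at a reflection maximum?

Top surface (1.0 → 1.55): reflection off a higher-index medium gives a half-wave phase shift.
At the lower boundary (n = 1.55 to n = 1.33) the reflected ray undergoes no phase shift.
The two reflections differ by half a wavelength.
With one net inversion, constructive interference in reflection requires 2 n t = (m + ½) λ.
The second-smallest nonzero thickness corresponds to m = 1: t = (m + ½) λ / (2 n) = 1.50 × 436 / (2 × 1.55) = 211 nm.

211 nm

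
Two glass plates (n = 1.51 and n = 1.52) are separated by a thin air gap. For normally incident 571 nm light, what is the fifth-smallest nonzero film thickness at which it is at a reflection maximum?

Ray reflecting at the top interface goes from n = 1.51 toward n = 1.0: no phase shift.
Ray reflecting at the bottom interface goes from n = 1.0 toward n = 1.52: a half-wave phase shift.
Exactly one π shift → a net half-wave offset.
For bright reflection here: 2 n t = (m + ½) λ.
The fifth-smallest nonzero thickness corresponds to m = 4: t = (m + ½) λ / (2 n) = 4.50 × 571 / (2 × 1.0) = 1285 nm.

1285 nm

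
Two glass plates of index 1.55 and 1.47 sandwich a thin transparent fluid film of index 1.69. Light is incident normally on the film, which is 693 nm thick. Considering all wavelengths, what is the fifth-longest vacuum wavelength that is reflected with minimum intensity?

Ray reflecting at the top interface goes from n = 1.55 toward n = 1.69: a half-wave phase shift.
At the lower boundary (n = 1.69 to n = 1.47) the reflected ray undergoes no phase shift.
The two reflections differ by half a wavelength.
For minimum reflection here: 2 n t = m λ.
λ = 2 n t / m. The fifth-longest wavelength is m = 5: λ = 2 × 1.69 × 693 / 5.00 = 468 nm.

468 nm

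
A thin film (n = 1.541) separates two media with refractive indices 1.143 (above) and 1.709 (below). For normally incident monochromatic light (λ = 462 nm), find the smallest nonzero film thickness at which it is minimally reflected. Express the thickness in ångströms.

Top surface (1.143 → 1.541): reflection off a higher-index medium gives a half-wave phase shift.
Ray reflecting at the bottom interface goes from n = 1.541 toward n = 1.709: a half-wave phase shift.
Net: no relative phase inversion (both shifts match).
So the condition for destructive reflection is 2 n t = (m + ½) λ.
Minimum at m = 0: t = λ / (4 n) = 462 / (4 × 1.541) = 75.0 nm.

750 Å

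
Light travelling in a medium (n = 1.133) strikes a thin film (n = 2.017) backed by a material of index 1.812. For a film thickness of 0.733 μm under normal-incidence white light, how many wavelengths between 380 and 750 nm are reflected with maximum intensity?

4

At the upper boundary (n = 1.133 to n = 2.017) the reflected ray undergoes a half-wave phase shift.
Bottom surface (2.017 → 1.812): reflection off a lower-index medium gives no phase shift.
The two reflections differ by half a wavelength.
With one net inversion, constructive interference in reflection requires 2 n t = (m + ½) λ.
λ = 2 n t / (m + ½) = 2957 / (m + ½) nm.
m=3: 845 nm (IR); m=4: 657 nm (visible); m=5: 538 nm (visible); m=6: 455 nm (visible); m=7: 394 nm (visible); m=8: 348 nm (UV).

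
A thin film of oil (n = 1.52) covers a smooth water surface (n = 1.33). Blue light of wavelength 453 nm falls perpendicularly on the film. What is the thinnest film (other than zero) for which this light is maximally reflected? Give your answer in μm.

0.0745 μm

Top surface (1.0 → 1.52): reflection off a higher-index medium gives a half-wave phase shift.
Ray reflecting at the bottom interface goes from n = 1.52 toward n = 1.33: no phase shift.
Exactly one π shift → a net half-wave offset.
So the condition for constructive reflection is 2 n t = (m + ½) λ.
Minimum at m = 0: t = λ / (4 n) = 453 / (4 × 1.52) = 74.5 nm.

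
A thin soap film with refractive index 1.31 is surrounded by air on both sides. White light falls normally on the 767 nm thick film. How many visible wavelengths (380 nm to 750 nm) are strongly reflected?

Ray reflecting at the top interface goes from n = 1.0 toward n = 1.31: a half-wave phase shift.
Bottom surface (1.31 → 1.0): reflection off a lower-index medium gives no phase shift.
Net: one phase inversion between the two reflected rays.
For strong reflection here: 2 n t = (m + ½) λ.
λ = 2 n t / (m + ½) = 2010 / (m + ½) nm.
m=2: 804 nm (IR); m=3: 574 nm (visible); m=4: 447 nm (visible); m=5: 365 nm (UV).

2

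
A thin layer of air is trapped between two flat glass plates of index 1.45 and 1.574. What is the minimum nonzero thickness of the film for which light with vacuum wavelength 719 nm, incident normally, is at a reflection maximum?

180 nm

Top surface (1.45 → 1.0): reflection off a lower-index medium gives no phase shift.
At the lower boundary (n = 1.0 to n = 1.574) the reflected ray undergoes a half-wave phase shift.
The two reflections differ by half a wavelength.
With one net inversion, constructive interference in reflection requires 2 n t = (m + ½) λ.
Minimum at m = 0: t = λ / (4 n) = 719 / (4 × 1.0) = 180 nm.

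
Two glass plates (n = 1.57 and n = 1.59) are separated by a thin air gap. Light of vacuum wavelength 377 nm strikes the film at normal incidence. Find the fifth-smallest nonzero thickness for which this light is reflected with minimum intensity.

At the upper boundary (n = 1.57 to n = 1.0) the reflected ray undergoes no phase shift.
Ray reflecting at the bottom interface goes from n = 1.0 toward n = 1.59: a half-wave phase shift.
Exactly one π shift → a net half-wave offset.
So the condition for destructive reflection is 2 n t = m λ.
The fifth-smallest nonzero thickness corresponds to m = 5: t = m λ / (2 n) = 5.00 × 377 / (2 × 1.0) = 943 nm.

943 nm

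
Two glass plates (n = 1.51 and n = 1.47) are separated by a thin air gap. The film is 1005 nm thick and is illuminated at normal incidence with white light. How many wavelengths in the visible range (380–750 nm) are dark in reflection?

Ray reflecting at the top interface goes from n = 1.51 toward n = 1.0: no phase shift.
At the lower boundary (n = 1.0 to n = 1.47) the reflected ray undergoes a half-wave phase shift.
Exactly one π shift → a net half-wave offset.
For weak reflection here: 2 n t = m λ.
λ = 2 n t / m = 2010 / m nm.
m=2: 1005 nm (IR); m=3: 670 nm (visible); m=4: 503 nm (visible); m=5: 402 nm (visible); m=6: 335 nm (UV).

3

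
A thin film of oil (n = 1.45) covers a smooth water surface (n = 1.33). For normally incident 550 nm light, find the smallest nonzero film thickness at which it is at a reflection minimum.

190 nm

Ray reflecting at the top interface goes from n = 1.0 toward n = 1.45: a half-wave phase shift.
Bottom surface (1.45 → 1.33): reflection off a lower-index medium gives no phase shift.
Net: one phase inversion between the two reflected rays.
With one net inversion, destructive interference in reflection requires 2 n t = m λ.
Minimum nonzero at m = 1: t = λ / (2 n) = 550 / (2 × 1.45) = 190 nm.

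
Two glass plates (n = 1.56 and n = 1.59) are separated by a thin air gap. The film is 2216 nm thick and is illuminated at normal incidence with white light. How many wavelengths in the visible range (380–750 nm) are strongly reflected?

Ray reflecting at the top interface goes from n = 1.56 toward n = 1.0: no phase shift.
Bottom surface (1.0 → 1.59): reflection off a higher-index medium gives a half-wave phase shift.
Exactly one π shift → a net half-wave offset.
With one net inversion, constructive interference in reflection requires 2 n t = (m + ½) λ.
λ = 2 n t / (m + ½) = 4432 / (m + ½) nm.
m=5: 806 nm (IR); m=6: 682 nm (visible); m=7: 591 nm (visible); m=8: 521 nm (visible); m=9: 467 nm (visible); m=10: 422 nm (visible); m=11: 385 nm (visible); m=12: 355 nm (UV).

6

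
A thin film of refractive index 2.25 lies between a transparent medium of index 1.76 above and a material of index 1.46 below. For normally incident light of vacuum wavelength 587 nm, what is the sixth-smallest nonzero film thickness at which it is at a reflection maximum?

Ray reflecting at the top interface goes from n = 1.76 toward n = 2.25: a half-wave phase shift.
Bottom surface (2.25 → 1.46): reflection off a lower-index medium gives no phase shift.
The two reflections differ by half a wavelength.
So the condition for constructive reflection is 2 n t = (m + ½) λ.
The sixth-smallest nonzero thickness corresponds to m = 5: t = (m + ½) λ / (2 n) = 5.50 × 587 / (2 × 2.25) = 717 nm.

717 nm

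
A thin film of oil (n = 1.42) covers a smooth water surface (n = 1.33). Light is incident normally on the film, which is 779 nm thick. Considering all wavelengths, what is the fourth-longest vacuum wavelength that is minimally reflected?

553 nm

Ray reflecting at the top interface goes from n = 1.0 toward n = 1.42: a half-wave phase shift.
Ray reflecting at the bottom interface goes from n = 1.42 toward n = 1.33: no phase shift.
Exactly one π shift → a net half-wave offset.
For dark reflection here: 2 n t = m λ.
λ = 2 n t / m. The fourth-longest wavelength is m = 4: λ = 2 × 1.42 × 779 / 4.00 = 553 nm.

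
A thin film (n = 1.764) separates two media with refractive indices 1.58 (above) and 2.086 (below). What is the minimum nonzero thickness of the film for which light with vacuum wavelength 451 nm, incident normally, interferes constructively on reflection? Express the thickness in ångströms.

1278 Å

Ray reflecting at the top interface goes from n = 1.58 toward n = 1.764: a half-wave phase shift.
At the lower boundary (n = 1.764 to n = 2.086) the reflected ray undergoes a half-wave phase shift.
Zero or two π shifts → no net half-wave offset.
With no net inversion, constructive interference in reflection requires 2 n t = m λ.
Minimum nonzero at m = 1: t = λ / (2 n) = 451 / (2 × 1.764) = 128 nm.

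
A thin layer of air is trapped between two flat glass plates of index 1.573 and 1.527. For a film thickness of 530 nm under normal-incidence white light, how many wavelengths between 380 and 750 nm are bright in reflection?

At the upper boundary (n = 1.573 to n = 1.0) the reflected ray undergoes no phase shift.
Bottom surface (1.0 → 1.527): reflection off a higher-index medium gives a half-wave phase shift.
Exactly one π shift → a net half-wave offset.
With one net inversion, constructive interference in reflection requires 2 n t = (m + ½) λ.
λ = 2 n t / (m + ½) = 1060 / (m + ½) nm.
m=0: 2120 nm (IR); m=1: 707 nm (visible); m=2: 424 nm (visible); m=3: 303 nm (UV).

2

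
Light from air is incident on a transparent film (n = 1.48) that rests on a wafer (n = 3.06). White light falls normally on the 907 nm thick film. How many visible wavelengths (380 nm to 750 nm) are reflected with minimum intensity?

Top surface (1.0 → 1.48): reflection off a higher-index medium gives a half-wave phase shift.
At the lower boundary (n = 1.48 to n = 3.06) the reflected ray undergoes a half-wave phase shift.
Net: no relative phase inversion (both shifts match).
For minimum reflection here: 2 n t = (m + ½) λ.
λ = 2 n t / (m + ½) = 2685 / (m + ½) nm.
m=3: 767 nm (IR); m=4: 597 nm (visible); m=5: 488 nm (visible); m=6: 413 nm (visible); m=7: 358 nm (UV).

3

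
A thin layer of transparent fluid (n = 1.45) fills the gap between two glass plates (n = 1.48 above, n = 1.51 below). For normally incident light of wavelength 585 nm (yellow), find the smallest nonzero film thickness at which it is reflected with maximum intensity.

Top surface (1.48 → 1.45): reflection off a lower-index medium gives no phase shift.
Ray reflecting at the bottom interface goes from n = 1.45 toward n = 1.51: a half-wave phase shift.
Exactly one π shift → a net half-wave offset.
With one net inversion, constructive interference in reflection requires 2 n t = (m + ½) λ.
Minimum at m = 0: t = λ / (4 n) = 585 / (4 × 1.45) = 101 nm.

101 nm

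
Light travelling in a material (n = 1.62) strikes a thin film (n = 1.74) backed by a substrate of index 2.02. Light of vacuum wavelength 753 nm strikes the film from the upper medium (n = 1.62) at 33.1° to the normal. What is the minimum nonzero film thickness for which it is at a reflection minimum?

Ray reflecting at the top interface goes from n = 1.62 toward n = 1.74: a half-wave phase shift.
At the lower boundary (n = 1.74 to n = 2.02) the reflected ray undergoes a half-wave phase shift.
Net: no relative phase inversion (both shifts match).
With no net inversion, destructive interference in reflection requires 2 n t cos θ_r = (m + ½) λ.
Snell's law: 1.62 sin 33.1° = 1.74 sin θ_r → sin θ_r = 0.508, cos θ_r = 0.861.
Minimum at m = 0: t = λ / (4 n cos θ_r) = 753 / (4 × 1.74 × 0.861) = 126 nm.

126 nm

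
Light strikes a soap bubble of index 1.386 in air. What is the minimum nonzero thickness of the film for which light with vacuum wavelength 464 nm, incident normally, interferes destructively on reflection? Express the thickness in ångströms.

1674 Å

Ray reflecting at the top interface goes from n = 1.0 toward n = 1.386: a half-wave phase shift.
Bottom surface (1.386 → 1.0): reflection off a lower-index medium gives no phase shift.
The two reflections differ by half a wavelength.
With one net inversion, destructive interference in reflection requires 2 n t = m λ.
Minimum nonzero at m = 1: t = λ / (2 n) = 464 / (2 × 1.386) = 167 nm.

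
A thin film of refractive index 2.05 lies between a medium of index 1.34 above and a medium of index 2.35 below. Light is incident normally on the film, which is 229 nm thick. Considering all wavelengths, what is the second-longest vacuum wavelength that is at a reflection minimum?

626 nm

At the upper boundary (n = 1.34 to n = 2.05) the reflected ray undergoes a half-wave phase shift.
At the lower boundary (n = 2.05 to n = 2.35) the reflected ray undergoes a half-wave phase shift.
Zero or two π shifts → no net half-wave offset.
So the condition for destructive reflection is 2 n t = (m + ½) λ.
λ = 2 n t / (m + ½). The second-longest wavelength is m = 1: λ = 2 × 2.05 × 229 / 1.50 = 626 nm.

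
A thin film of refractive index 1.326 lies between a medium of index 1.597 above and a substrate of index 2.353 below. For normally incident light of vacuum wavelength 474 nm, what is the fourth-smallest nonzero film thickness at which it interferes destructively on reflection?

Top surface (1.597 → 1.326): reflection off a lower-index medium gives no phase shift.
Bottom surface (1.326 → 2.353): reflection off a higher-index medium gives a half-wave phase shift.
The two reflections differ by half a wavelength.
For weak reflection here: 2 n t = m λ.
The fourth-smallest nonzero thickness corresponds to m = 4: t = m λ / (2 n) = 4.00 × 474 / (2 × 1.326) = 715 nm.

715 nm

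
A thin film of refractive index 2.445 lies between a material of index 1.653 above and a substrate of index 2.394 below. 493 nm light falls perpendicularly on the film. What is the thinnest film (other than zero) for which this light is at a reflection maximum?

Top surface (1.653 → 2.445): reflection off a higher-index medium gives a half-wave phase shift.
Ray reflecting at the bottom interface goes from n = 2.445 toward n = 2.394: no phase shift.
Net: one phase inversion between the two reflected rays.
With one net inversion, constructive interference in reflection requires 2 n t = (m + ½) λ.
Minimum at m = 0: t = λ / (4 n) = 493 / (4 × 2.445) = 50.4 nm.

50.4 nm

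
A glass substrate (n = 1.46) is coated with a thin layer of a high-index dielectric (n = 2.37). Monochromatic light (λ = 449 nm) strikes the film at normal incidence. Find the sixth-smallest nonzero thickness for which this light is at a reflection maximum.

Ray reflecting at the top interface goes from n = 1.0 toward n = 2.37: a half-wave phase shift.
Ray reflecting at the bottom interface goes from n = 2.37 toward n = 1.46: no phase shift.
Exactly one π shift → a net half-wave offset.
For bright reflection here: 2 n t = (m + ½) λ.
The sixth-smallest nonzero thickness corresponds to m = 5: t = (m + ½) λ / (2 n) = 5.50 × 449 / (2 × 2.37) = 521 nm.

521 nm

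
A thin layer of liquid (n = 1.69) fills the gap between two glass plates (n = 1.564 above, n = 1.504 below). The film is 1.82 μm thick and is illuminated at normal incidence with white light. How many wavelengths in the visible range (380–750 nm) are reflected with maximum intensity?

8

At the upper boundary (n = 1.564 to n = 1.69) the reflected ray undergoes a half-wave phase shift.
Bottom surface (1.69 → 1.504): reflection off a lower-index medium gives no phase shift.
Net: one phase inversion between the two reflected rays.
So the condition for constructive reflection is 2 n t = (m + ½) λ.
λ = 2 n t / (m + ½) = 6152 / (m + ½) nm.
m=7: 820 nm (IR); m=8: 724 nm (visible); m=9: 648 nm (visible); m=10: 586 nm (visible); m=11: 535 nm (visible); m=12: 492 nm (visible); m=13: 456 nm (visible); m=14: 424 nm (visible); m=15: 397 nm (visible); m=16: 373 nm (UV).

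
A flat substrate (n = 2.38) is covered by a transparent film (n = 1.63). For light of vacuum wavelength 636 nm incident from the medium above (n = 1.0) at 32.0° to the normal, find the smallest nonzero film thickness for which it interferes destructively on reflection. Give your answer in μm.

Top surface (1.0 → 1.63): reflection off a higher-index medium gives a half-wave phase shift.
Bottom surface (1.63 → 2.38): reflection off a higher-index medium gives a half-wave phase shift.
Net: no relative phase inversion (both shifts match).
So the condition for destructive reflection is 2 n t cos θ_r = (m + ½) λ.
Snell's law: 1.0 sin 32.0° = 1.63 sin θ_r → sin θ_r = 0.325, cos θ_r = 0.946.
Minimum at m = 0: t = λ / (4 n cos θ_r) = 636 / (4 × 1.63 × 0.946) = 103 nm.

0.103 μm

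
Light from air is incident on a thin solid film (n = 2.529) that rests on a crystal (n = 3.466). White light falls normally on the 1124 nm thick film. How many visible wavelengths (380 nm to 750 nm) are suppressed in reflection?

7

Top surface (1.0 → 2.529): reflection off a higher-index medium gives a half-wave phase shift.
At the lower boundary (n = 2.529 to n = 3.466) the reflected ray undergoes a half-wave phase shift.
The two reflections carry the same phase change, so no net offset.
For minimum reflection here: 2 n t = (m + ½) λ.
λ = 2 n t / (m + ½) = 5685 / (m + ½) nm.
m=7: 758 nm (IR); m=8: 669 nm (visible); m=9: 598 nm (visible); m=10: 541 nm (visible); m=11: 494 nm (visible); m=12: 455 nm (visible); m=13: 421 nm (visible); m=14: 392 nm (visible); m=15: 367 nm (UV).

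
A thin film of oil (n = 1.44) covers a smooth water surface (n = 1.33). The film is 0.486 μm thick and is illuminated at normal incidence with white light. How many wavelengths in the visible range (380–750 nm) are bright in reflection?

Ray reflecting at the top interface goes from n = 1.0 toward n = 1.44: a half-wave phase shift.
At the lower boundary (n = 1.44 to n = 1.33) the reflected ray undergoes no phase shift.
The two reflections differ by half a wavelength.
With one net inversion, constructive interference in reflection requires 2 n t = (m + ½) λ.
λ = 2 n t / (m + ½) = 1400 / (m + ½) nm.
m=1: 933 nm (IR); m=2: 560 nm (visible); m=3: 400 nm (visible); m=4: 311 nm (UV).

2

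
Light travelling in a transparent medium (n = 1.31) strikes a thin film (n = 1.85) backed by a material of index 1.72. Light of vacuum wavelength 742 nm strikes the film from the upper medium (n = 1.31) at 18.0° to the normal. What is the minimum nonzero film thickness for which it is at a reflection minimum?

206 nm

At the upper boundary (n = 1.31 to n = 1.85) the reflected ray undergoes a half-wave phase shift.
At the lower boundary (n = 1.85 to n = 1.72) the reflected ray undergoes no phase shift.
Net: one phase inversion between the two reflected rays.
So the condition for destructive reflection is 2 n t cos θ_r = m λ.
Snell's law: 1.31 sin 18.0° = 1.85 sin θ_r → sin θ_r = 0.219, cos θ_r = 0.976.
Minimum nonzero at m = 1: t = λ / (2 n cos θ_r) = 742 / (2 × 1.85 × 0.976) = 206 nm.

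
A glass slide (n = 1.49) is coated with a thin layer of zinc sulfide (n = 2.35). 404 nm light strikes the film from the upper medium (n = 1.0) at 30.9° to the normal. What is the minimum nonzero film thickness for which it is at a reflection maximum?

44.0 nm

Ray reflecting at the top interface goes from n = 1.0 toward n = 2.35: a half-wave phase shift.
At the lower boundary (n = 2.35 to n = 1.49) the reflected ray undergoes no phase shift.
The two reflections differ by half a wavelength.
For bright reflection here: 2 n t cos θ_r = (m + ½) λ.
Snell's law: 1.0 sin 30.9° = 2.35 sin θ_r → sin θ_r = 0.219, cos θ_r = 0.976.
Minimum at m = 0: t = λ / (4 n cos θ_r) = 404 / (4 × 2.35 × 0.976) = 44.0 nm.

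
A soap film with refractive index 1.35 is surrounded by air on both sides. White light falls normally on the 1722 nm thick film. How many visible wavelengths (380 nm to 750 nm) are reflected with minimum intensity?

6

Ray reflecting at the top interface goes from n = 1.0 toward n = 1.35: a half-wave phase shift.
Bottom surface (1.35 → 1.0): reflection off a lower-index medium gives no phase shift.
The two reflections differ by half a wavelength.
For weak reflection here: 2 n t = m λ.
λ = 2 n t / m = 4649 / m nm.
m=6: 775 nm (IR); m=7: 664 nm (visible); m=8: 581 nm (visible); m=9: 517 nm (visible); m=10: 465 nm (visible); m=11: 423 nm (visible); m=12: 387 nm (visible); m=13: 358 nm (UV).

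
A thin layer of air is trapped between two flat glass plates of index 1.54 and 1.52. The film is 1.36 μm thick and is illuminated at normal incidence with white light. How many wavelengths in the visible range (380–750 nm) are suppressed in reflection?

At the upper boundary (n = 1.54 to n = 1.0) the reflected ray undergoes no phase shift.
Bottom surface (1.0 → 1.52): reflection off a higher-index medium gives a half-wave phase shift.
The two reflections differ by half a wavelength.
So the condition for destructive reflection is 2 n t = m λ.
λ = 2 n t / m = 2720 / m nm.
m=3: 907 nm (IR); m=4: 680 nm (visible); m=5: 544 nm (visible); m=6: 453 nm (visible); m=7: 389 nm (visible); m=8: 340 nm (UV).

4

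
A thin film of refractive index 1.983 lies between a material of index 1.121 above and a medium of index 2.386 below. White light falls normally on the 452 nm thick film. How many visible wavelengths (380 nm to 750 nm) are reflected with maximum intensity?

2

Ray reflecting at the top interface goes from n = 1.121 toward n = 1.983: a half-wave phase shift.
Bottom surface (1.983 → 2.386): reflection off a higher-index medium gives a half-wave phase shift.
The two reflections carry the same phase change, so no net offset.
For bright reflection here: 2 n t = m λ.
λ = 2 n t / m = 1793 / m nm.
m=2: 896 nm (IR); m=3: 598 nm (visible); m=4: 448 nm (visible); m=5: 359 nm (UV).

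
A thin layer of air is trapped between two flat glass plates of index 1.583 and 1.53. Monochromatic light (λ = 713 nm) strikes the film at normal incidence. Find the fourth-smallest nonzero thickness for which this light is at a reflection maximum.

1248 nm

At the upper boundary (n = 1.583 to n = 1.0) the reflected ray undergoes no phase shift.
Bottom surface (1.0 → 1.53): reflection off a higher-index medium gives a half-wave phase shift.
The two reflections differ by half a wavelength.
So the condition for constructive reflection is 2 n t = (m + ½) λ.
The fourth-smallest nonzero thickness corresponds to m = 3: t = (m + ½) λ / (2 n) = 3.50 × 713 / (2 × 1.0) = 1248 nm.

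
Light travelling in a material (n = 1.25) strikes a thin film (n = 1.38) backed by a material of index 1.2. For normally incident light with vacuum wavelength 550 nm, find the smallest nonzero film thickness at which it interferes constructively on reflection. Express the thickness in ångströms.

Ray reflecting at the top interface goes from n = 1.25 toward n = 1.38: a half-wave phase shift.
At the lower boundary (n = 1.38 to n = 1.2) the reflected ray undergoes no phase shift.
The two reflections differ by half a wavelength.
So the condition for constructive reflection is 2 n t = (m + ½) λ.
Minimum at m = 0: t = λ / (4 n) = 550 / (4 × 1.38) = 99.6 nm.

996 Å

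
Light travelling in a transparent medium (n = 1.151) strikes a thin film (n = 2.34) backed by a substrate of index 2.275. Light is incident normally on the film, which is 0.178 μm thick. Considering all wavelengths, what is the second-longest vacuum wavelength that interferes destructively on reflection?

At the upper boundary (n = 1.151 to n = 2.34) the reflected ray undergoes a half-wave phase shift.
Bottom surface (2.34 → 2.275): reflection off a lower-index medium gives no phase shift.
Net: one phase inversion between the two reflected rays.
For weak reflection here: 2 n t = m λ.
λ = 2 n t / m. The second-longest wavelength is m = 2: λ = 2 × 2.34 × 178 / 2.00 = 417 nm.

417 nm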